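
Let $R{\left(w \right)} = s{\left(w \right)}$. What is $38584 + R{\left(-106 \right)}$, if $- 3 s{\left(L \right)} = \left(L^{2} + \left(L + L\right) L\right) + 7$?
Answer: $\frac{82037}{3} \approx 27346.0$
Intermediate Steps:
$s{\left(L \right)} = - \frac{7}{3} - L^{2}$ ($s{\left(L \right)} = - \frac{\left(L^{2} + \left(L + L\right) L\right) + 7}{3} = - \frac{\left(L^{2} + 2 L L\right) + 7}{3} = - \frac{\left(L^{2} + 2 L^{2}\right) + 7}{3} = - \frac{3 L^{2} + 7}{3} = - \frac{7 + 3 L^{2}}{3} = - \frac{7}{3} - L^{2}$)
$R{\left(w \right)} = - \frac{7}{3} - w^{2}$
$38584 + R{\left(-106 \right)} = 38584 - \frac{33715}{3} = \frac{82037}{3}$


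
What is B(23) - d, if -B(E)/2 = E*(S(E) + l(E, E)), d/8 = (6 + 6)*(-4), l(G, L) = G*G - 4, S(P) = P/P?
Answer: -23812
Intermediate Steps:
S(P) = 1
l(G, L) = -4 + G² (l(G, L) = G² - 4 = -4 + G²)
d = -384 (d = 8*((6 + 6)*(-4)) = 8*(12*(-4)) = 8*(-48) = -384)
B(E) = -2*E*(-3 + E²) (B(E) = -2*E*(1 + (-4 + E²)) = -2*E*(-3 + E²))
B(23) - d = 2*23*(3 - 1*23²) - 1*(-384) = 2*23*(3 - 1*529) + 384 = 2*23*(3 - 529) + 384 = 2*23*(-526) + 384 = -24196 + 384 = -23812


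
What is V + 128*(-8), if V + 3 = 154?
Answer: -873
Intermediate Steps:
V = 151 (V = -3 + 154 = 151)
V + 128*(-8) = 151 + 128*(-8) = 151 - 1024 = -873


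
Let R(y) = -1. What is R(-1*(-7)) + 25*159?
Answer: 3974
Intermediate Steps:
R(-1*(-7)) + 25*159 = -1 + 25*159 = -1 + 3975 = 3974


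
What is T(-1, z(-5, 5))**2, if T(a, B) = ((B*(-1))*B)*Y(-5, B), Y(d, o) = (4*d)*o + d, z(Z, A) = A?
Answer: 6890625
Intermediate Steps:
Y(d, o) = d + 4*d*o (Y(d, o) = 4*d*o + d = d + 4*d*o)
T(a, B) = -B**2*(-5 - 20*B) (T(a, B) = ((B*(-1))*B)*(-5*(1 + 4*B)) = ((-B)*B)*(-5 - 20*B) = (-B**2)*(-5 - 20*B) = -B**2*(-5 - 20*B))
T(-1, z(-5, 5))**2 = (5**2*(5 + 20*5))**2 = (25*(5 + 100))**2 = (25*105)**2 = 2625**2 = 6890625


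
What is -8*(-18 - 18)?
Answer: 288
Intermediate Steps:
-8*(-18 - 18) = -8*(-36) = 288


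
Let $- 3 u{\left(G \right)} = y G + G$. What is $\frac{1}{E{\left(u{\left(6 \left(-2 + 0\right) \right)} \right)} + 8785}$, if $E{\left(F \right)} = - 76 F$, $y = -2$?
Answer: $\frac{1}{9089} \approx 0.00011002$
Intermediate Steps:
$u{\left(G \right)} = \frac{G}{3}$ ($u{\left(G \right)} = - \frac{- 2 G + G}{3} = - \frac{\left(-1\right) G}{3} = \frac{G}{3}$)
$\frac{1}{E{\left(u{\left(6 \left(-2 + 0\right) \right)} \right)} + 8785} = \frac{1}{- 76 \frac{6 \left(-2 + 0\right)}{3} + 8785} = \frac{1}{- 76 \frac{6 \left(-2\right)}{3} + 8785} = \frac{1}{- 76 \cdot \frac{1}{3} \left(-12\right) + 8785} = \frac{1}{\left(-76\right) \left(-4\right) + 8785} = \frac{1}{304 + 8785} = \frac{1}{9089}$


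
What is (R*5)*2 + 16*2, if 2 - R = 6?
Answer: -8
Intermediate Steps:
R = -4 (R = 2 - 1*6 = 2 - 6 = -4)
(R*5)*2 + 16*2 = -4*5*2 + 16*2 = -20*2 + 32 = -40 + 32 = -8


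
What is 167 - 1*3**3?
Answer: 140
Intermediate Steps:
167 - 1*3**3 = 167 - 1*27 = 167 - 27 = 140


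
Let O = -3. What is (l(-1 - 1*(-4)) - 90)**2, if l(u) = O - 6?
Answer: 9801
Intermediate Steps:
l(u) = -9 (l(u) = -3 - 6 = -9)
(l(-1 - 1*(-4)) - 90)**2 = (-9 - 90)**2 = (-99)**2 = 9801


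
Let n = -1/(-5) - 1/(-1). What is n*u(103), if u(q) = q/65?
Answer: 618/325 ≈ 1.9015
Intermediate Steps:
u(q) = q/65 (u(q) = q*(1/65) = q/65)
n = 6/5 (n = -1*(-⅕) - 1*(-1) = ⅕ + 1 = 6/5 ≈ 1.2000)
n*u(103) = 6*((1/65)*103)/5 = (6/5)*(103/65) = 618/325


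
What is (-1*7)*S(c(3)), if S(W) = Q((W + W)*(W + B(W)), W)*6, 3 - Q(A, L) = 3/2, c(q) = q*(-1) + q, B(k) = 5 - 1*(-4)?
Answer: -63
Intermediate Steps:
B(k) = 9 (B(k) = 5 + 4 = 9)
c(q) = 0 (c(q) = -q + q = 0)
Q(A, L) = 3/2 (Q(A, L) = 3 - 3/2 = 3/2)
S(W) = 9 (S(W) = (3/2)*6 = 9)
(-1*7)*S(c(3)) = -1*7*9 = -7*9 = -63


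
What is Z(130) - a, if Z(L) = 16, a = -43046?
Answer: 43062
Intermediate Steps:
Z(130) - a = 16 - 1*(-43046) = 16 + 43046 = 43062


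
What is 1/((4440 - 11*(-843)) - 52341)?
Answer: -1/38628 ≈ -2.5888e-5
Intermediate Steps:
1/((4440 - 11*(-843)) - 52341) = 1/((4440 + 9273) - 52341) = 1/(13713 - 52341) = 1/(-38628) = -1/38628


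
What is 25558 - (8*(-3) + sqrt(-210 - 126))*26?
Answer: 26182 - 104*I*sqrt(21) ≈ 26182.0 - 476.59*I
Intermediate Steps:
25558 - (8*(-3) + sqrt(-210 - 126))*26 = 25558 - (-24 + sqrt(-336))*26 = 25558 - (-24 + 4*I*sqrt(21))*26 = 25558 - (-624 + 104*I*sqrt(21)) = 25558 + (624 - 104*I*sqrt(21)) = 26182 - 104*I*sqrt(21)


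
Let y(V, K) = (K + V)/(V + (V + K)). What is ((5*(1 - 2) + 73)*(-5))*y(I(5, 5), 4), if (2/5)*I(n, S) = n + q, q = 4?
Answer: -9010/49 ≈ -183.88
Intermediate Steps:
I(n, S) = 10 + 5*n/2 (I(n, S) = 5*(n + 4)/2 = 5*(4 + n)/2 = 10 + 5*n/2)
y(V, K) = (K + V)/(K + 2*V) (y(V, K) = (K + V)/(V + (K + V)) = (K + V)/(K + 2*V))
((5*(1 - 2) + 73)*(-5))*y(I(5, 5), 4) = ((5*(1 - 2) + 73)*(-5))*((4 + (10 + (5/2)*5))/(4 + 2*(10 + (5/2)*5))) = ((5*(-1) + 73)*(-5))*((4 + (10 + 25/2))/(4 + 2*(10 + 25/2))) = ((-5 + 73)*(-5))*((4 + 45/2)/(4 + 2*(45/2))) = (68*(-5))*((53/2)/(4 + 45)) = -340*53/(49*2) = -340*53/98 = -9010/49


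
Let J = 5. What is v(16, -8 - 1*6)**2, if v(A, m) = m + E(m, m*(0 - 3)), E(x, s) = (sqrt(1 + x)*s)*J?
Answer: -573104 - 5880*I*sqrt(13) ≈ -5.731e+5 - 21201.0*I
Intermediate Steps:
E(x, s) = 5*s*sqrt(1 + x) (E(x, s) = (sqrt(1 + x)*s)*5 = (s*sqrt(1 + x))*5 = 5*s*sqrt(1 + x))
v(A, m) = m - 15*m*sqrt(1 + m) (v(A, m) = m + 5*(m*(0 - 3))*sqrt(1 + m) = m + 5*(m*(-3))*sqrt(1 + m) = m + 5*(-3*m)*sqrt(1 + m) = m - 15*m*sqrt(1 + m))
v(16, -8 - 1*6)**2 = ((-8 - 1*6)*(1 - 15*sqrt(1 + (-8 - 1*6))))**2 = ((-8 - 6)*(1 - 15*sqrt(1 + (-8 - 6))))**2 = (-14*(1 - 15*sqrt(1 - 14)))**2 = (-14*(1 - 15*I*sqrt(13)))**2 = (-14 + 210*I*sqrt(13))**2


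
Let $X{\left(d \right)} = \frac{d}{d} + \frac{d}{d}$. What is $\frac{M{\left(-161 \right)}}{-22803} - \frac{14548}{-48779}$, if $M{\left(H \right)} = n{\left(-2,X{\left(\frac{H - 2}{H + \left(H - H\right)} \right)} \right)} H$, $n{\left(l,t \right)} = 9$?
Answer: $\frac{134139605}{370769179} \approx 0.36179$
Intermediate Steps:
$X{\left(d \right)} = 2$ ($X{\left(d \right)} = 1 + 1 = 2$)
$M{\left(H \right)} = 9 H$
$\frac{M{\left(-161 \right)}}{-22803} - \frac{14548}{-48779} = \frac{9 \left(-161\right)}{-22803} - \frac{14548}{-48779} = \left(-1449\right) \left(- \frac{1}{22803}\right) - - \frac{14548}{48779} = \frac{483}{7601} + \frac{14548}{48779} = \frac{134139605}{370769179}$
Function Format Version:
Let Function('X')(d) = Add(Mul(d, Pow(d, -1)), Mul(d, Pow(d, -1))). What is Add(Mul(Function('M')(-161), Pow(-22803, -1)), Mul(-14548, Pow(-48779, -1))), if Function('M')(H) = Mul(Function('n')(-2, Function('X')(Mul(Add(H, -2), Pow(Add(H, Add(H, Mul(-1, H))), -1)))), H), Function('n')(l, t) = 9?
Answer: Rational(134139605, 370769179) ≈ 0.36179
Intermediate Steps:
Function('X')(d) = 2 (Function('X')(d) = Add(1, 1) = 2)
Function('M')(H) = Mul(9, H)
Add(Mul(Function('M')(-161), Pow(-22803, -1)), Mul(-14548, Pow(-48779, -1))) = Add(Mul(Mul(9, -161), Pow(-22803, -1)), Mul(-14548, Pow(-48779, -1))) = Add(Mul(-1449, Rational(-1, 22803)), Mul(-14548, Rational(-1, 48779))) = Add(Rational(483, 7601), Rational(14548, 48779)) = Rational(134139605, 370769179)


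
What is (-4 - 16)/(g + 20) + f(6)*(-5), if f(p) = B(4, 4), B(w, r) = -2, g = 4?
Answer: 55/6 ≈ 9.1667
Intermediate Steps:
f(p) = -2
(-4 - 16)/(g + 20) + f(6)*(-5) = (-4 - 16)/(4 + 20) - 2*(-5) = -20/24 + 10 = -20*1/24 + 10 = -⅚ + 10 = 55/6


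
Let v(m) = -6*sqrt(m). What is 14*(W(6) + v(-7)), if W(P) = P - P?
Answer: -84*I*sqrt(7) ≈ -222.24*I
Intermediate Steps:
W(P) = 0
14*(W(6) + v(-7)) = 14*(0 - 6*I*sqrt(7)) = 14*(-6*I*sqrt(7)) = -84*I*sqrt(7)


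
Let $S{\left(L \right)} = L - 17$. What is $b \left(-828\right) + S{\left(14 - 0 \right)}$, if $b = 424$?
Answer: $-351075$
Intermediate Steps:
$S{\left(L \right)} = -17 + L$
$b \left(-828\right) + S{\left(14 - 0 \right)} = 424 \left(-828\right) + \left(-17 + \left(14 - 0\right)\right) = -351072 + \left(-17 + \left(14 + 0\right)\right) = -351072 + \left(-17 + 14\right) = -351072 - 3 = -351075$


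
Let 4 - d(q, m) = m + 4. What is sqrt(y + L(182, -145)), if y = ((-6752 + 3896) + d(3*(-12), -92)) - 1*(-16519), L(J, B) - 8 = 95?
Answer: 13*sqrt(82) ≈ 117.72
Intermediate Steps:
L(J, B) = 103 (L(J, B) = 8 + 95 = 103)
d(q, m) = -m (d(q, m) = 4 - (m + 4) = 4 - (4 + m) = 4 + (-4 - m) = -m)
y = 13755 (y = ((-6752 + 3896) - 1*(-92)) - 1*(-16519) = (-2856 + 92) + 16519 = -2764 + 16519 = 13755)
sqrt(y + L(182, -145)) = sqrt(13755 + 103) = sqrt(13858) = 13*sqrt(82)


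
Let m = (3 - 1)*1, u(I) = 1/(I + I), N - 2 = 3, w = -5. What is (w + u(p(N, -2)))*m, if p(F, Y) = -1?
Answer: -11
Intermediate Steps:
N = 5 (N = 2 + 3 = 5)
u(I) = 1/(2*I)
m = 2 (m = 2*1 = 2)
(w + u(p(N, -2)))*m = (-5 + (½)/(-1))*2 = (-5 + (½)*(-1))*2 = (-5 - ½)*2 = -11/2*2 = -11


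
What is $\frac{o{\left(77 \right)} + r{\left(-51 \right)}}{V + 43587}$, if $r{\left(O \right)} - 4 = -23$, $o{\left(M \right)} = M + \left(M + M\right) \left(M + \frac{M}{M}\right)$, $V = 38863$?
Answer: $\frac{71}{485} \approx 0.14639$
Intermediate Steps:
$o{\left(M \right)} = M + 2 M \left(1 + M\right)$ ($o{\left(M \right)} = M + 2 M \left(M + 1\right) = M + 2 M \left(1 + M\right)$)
$r{\left(O \right)} = -19$ ($r{\left(O \right)} = 4 - 23 = -19$)
$\frac{o{\left(77 \right)} + r{\left(-51 \right)}}{V + 43587} = \frac{77 \left(3 + 2 \cdot 77\right) - 19}{38863 + 43587} = \frac{77 \left(3 + 154\right) - 19}{82450} = \left(77 \cdot 157 - 19\right) \frac{1}{82450} = \left(12089 - 19\right) \frac{1}{82450} = 12070 \cdot \frac{1}{82450} = \frac{71}{485}$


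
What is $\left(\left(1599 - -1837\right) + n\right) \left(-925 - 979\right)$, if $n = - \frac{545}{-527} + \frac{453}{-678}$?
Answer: $- \frac{22919571640}{3503} \approx -6.5428 \cdot 10^{6}$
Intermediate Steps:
$n = \frac{43593}{119102}$ ($n = \left(-545\right) \left(- \frac{1}{527}\right) + 453 \left(- \frac{1}{678}\right) = \frac{545}{527} - \frac{151}{226} = \frac{43593}{119102} \approx 0.36601$)
$\left(\left(1599 - -1837\right) + n\right) \left(-925 - 979\right) = \left(\left(1599 - -1837\right) + \frac{43593}{119102}\right) \left(-925 - 979\right) = \left(\left(1599 + 1837\right) + \frac{43593}{119102}\right) \left(-1904\right) = \left(3436 + \frac{43593}{119102}\right) \left(-1904\right) = \frac{409278065}{119102} \left(-1904\right) = - \frac{22919571640}{3503}$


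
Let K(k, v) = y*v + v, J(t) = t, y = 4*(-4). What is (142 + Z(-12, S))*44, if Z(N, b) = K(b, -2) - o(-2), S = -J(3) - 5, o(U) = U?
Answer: 7656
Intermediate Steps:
y = -16
S = -8 (S = -1*3 - 5 = -3 - 5 = -8)
K(k, v) = -15*v (K(k, v) = -16*v + v = -15*v)
Z(N, b) = 32 (Z(N, b) = -15*(-2) - 1*(-2) = 30 + 2 = 32)
(142 + Z(-12, S))*44 = (142 + 32)*44 = 174*44 = 7656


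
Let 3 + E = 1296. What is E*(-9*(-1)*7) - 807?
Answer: 80652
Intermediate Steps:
E = 1293 (E = -3 + 1296 = 1293)
E*(-9*(-1)*7) - 807 = 1293*(-9*(-1)*7) - 807 = 1293*(9*7) - 807 = 1293*63 - 807 = 81459 - 807 = 80652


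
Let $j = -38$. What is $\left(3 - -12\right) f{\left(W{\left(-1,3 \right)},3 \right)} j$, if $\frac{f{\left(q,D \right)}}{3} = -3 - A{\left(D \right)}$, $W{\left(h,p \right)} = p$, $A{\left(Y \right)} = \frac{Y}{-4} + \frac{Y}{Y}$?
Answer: $\frac{11115}{2} \approx 5557.5$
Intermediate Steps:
$A{\left(Y \right)} = 1 - \frac{Y}{4}$ ($A{\left(Y \right)} = Y \left(- \frac{1}{4}\right) + 1 = - \frac{Y}{4} + 1 = 1 - \frac{Y}{4}$)
$f{\left(q,D \right)} = -12 + \frac{3 D}{4}$ ($f{\left(q,D \right)} = 3 \left(-3 - \left(1 - \frac{D}{4}\right)\right) = 3 \left(-3 + \left(-1 + \frac{D}{4}\right)\right) = 3 \left(-4 + \frac{D}{4}\right) = -12 + \frac{3 D}{4}$)
$\left(3 - -12\right) f{\left(W{\left(-1,3 \right)},3 \right)} j = \left(3 - -12\right) \left(-12 + \frac{3}{4} \cdot 3\right) \left(-38\right) = \left(3 + 12\right) \left(-12 + \frac{9}{4}\right) \left(-38\right) = 15 \left(- \frac{39}{4}\right) \left(-38\right) = \left(- \frac{585}{4}\right) \left(-38\right) = \frac{11115}{2}$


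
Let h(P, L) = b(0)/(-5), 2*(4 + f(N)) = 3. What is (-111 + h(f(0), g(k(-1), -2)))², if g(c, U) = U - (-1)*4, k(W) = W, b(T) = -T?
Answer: 12321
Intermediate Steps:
f(N) = -5/2 (f(N) = -4 + (½)*3 = -4 + 3/2 = -5/2)
g(c, U) = 4 + U (g(c, U) = U - 1*(-4) = U + 4 = 4 + U)
h(P, L) = 0 (h(P, L) = -1*0/(-5) = 0*(-⅕) = 0)
(-111 + h(f(0), g(k(-1), -2)))² = (-111 + 0)² = (-111)² = 12321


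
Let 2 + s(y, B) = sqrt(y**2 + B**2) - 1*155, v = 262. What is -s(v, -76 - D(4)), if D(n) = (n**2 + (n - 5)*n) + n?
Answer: 157 - 2*sqrt(19277) ≈ -120.68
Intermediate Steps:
D(n) = n + n**2 + n*(-5 + n) (D(n) = (n**2 + (-5 + n)*n) + n = (n**2 + n*(-5 + n)) + n = n + n**2 + n*(-5 + n))
s(y, B) = -157 + sqrt(B**2 + y**2) (s(y, B) = -2 + (sqrt(y**2 + B**2) - 1*155) = -2 + (sqrt(B**2 + y**2) - 155) = -2 + (-155 + sqrt(B**2 + y**2)) = -157 + sqrt(B**2 + y**2))
-s(v, -76 - D(4)) = -(-157 + sqrt((-76 - 2*4*(-2 + 4))**2 + 262**2)) = -(-157 + sqrt((-76 - 2*4*2)**2 + 68644)) = -(-157 + sqrt((-76 - 1*16)**2 + 68644)) = -(-157 + sqrt((-76 - 16)**2 + 68644)) = -(-157 + sqrt((-92)**2 + 68644)) = -(-157 + sqrt(8464 + 68644)) = -(-157 + sqrt(77108)) = -(-157 + 2*sqrt(19277)) = 157 - 2*sqrt(19277)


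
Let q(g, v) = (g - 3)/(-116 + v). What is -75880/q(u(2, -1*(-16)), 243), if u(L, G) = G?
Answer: -9636760/13 ≈ -7.4129e+5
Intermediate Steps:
q(g, v) = (-3 + g)/(-116 + v)
-75880/q(u(2, -1*(-16)), 243) = -75880*(-116 + 243)/(-3 - 1*(-16)) = -75880*127/(-3 + 16) = -75880/((1/127)*13) = -75880/13/127 = -75880*127/13 = -9636760/13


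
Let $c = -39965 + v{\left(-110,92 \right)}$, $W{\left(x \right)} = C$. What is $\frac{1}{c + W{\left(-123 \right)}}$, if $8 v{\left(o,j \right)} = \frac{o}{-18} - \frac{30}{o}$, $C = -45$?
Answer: $- \frac{99}{3960911} \approx -2.4994 \cdot 10^{-5}$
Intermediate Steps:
$v{\left(o,j \right)} = - \frac{15}{4 o} - \frac{o}{144}$ ($v{\left(o,j \right)} = \frac{\frac{o}{-18} - \frac{30}{o}}{8} = \frac{o \left(- \frac{1}{18}\right) - \frac{30}{o}}{8} = \frac{- \frac{o}{18} - \frac{30}{o}}{8} = \frac{- \frac{30}{o} - \frac{o}{18}}{8} = - \frac{15}{4 o} - \frac{o}{144}$)
$W{\left(x \right)} = -45$
$c = - \frac{3956456}{99}$ ($c = -39965 + \frac{-540 - \left(-110\right)^{2}}{144 \left(-110\right)} = -39965 + \frac{1}{144} \left(- \frac{1}{110}\right) \left(-540 - 12100\right) = -39965 + \frac{1}{144} \left(- \frac{1}{110}\right) \left(-12640\right) = -39965 + \frac{79}{99} = - \frac{3956456}{99} \approx -39964.0$)
$\frac{1}{c + W{\left(-123 \right)}} = \frac{1}{- \frac{3956456}{99} - 45} = \frac{1}{- \frac{3960911}{99}} = - \frac{99}{3960911}$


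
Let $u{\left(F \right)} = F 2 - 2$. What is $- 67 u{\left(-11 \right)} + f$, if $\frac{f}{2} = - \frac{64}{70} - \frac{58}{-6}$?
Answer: $\frac{170678}{105} \approx 1625.5$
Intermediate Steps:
$u{\left(F \right)} = -2 + 2 F$ ($u{\left(F \right)} = 2 F - 2 = -2 + 2 F$)
$f = \frac{1838}{105}$ ($f = 2 \left(- \frac{64}{70} - \frac{58}{-6}\right) = 2 \left(\left(-64\right) \frac{1}{70} - - \frac{29}{3}\right) = 2 \left(- \frac{32}{35} + \frac{29}{3}\right) = 2 \cdot \frac{919}{105} = \frac{1838}{105} \approx 17.505$)
$- 67 u{\left(-11 \right)} + f = - 67 \left(-2 + 2 \left(-11\right)\right) + \frac{1838}{105} = - 67 \left(-2 - 22\right) + \frac{1838}{105} = \left(-67\right) \left(-24\right) + \frac{1838}{105} = 1608 + \frac{1838}{105} = \frac{170678}{105}$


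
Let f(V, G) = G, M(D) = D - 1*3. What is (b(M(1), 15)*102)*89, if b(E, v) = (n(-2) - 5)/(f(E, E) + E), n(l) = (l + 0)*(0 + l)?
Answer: 4539/2 ≈ 2269.5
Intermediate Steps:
M(D) = -3 + D (M(D) = D - 3 = -3 + D)
n(l) = l² (n(l) = l*l = l²)
b(E, v) = -1/(2*E) (b(E, v) = ((-2)² - 5)/(E + E) = (4 - 5)/((2*E)) = -1/(2*E))
(b(M(1), 15)*102)*89 = (-1/(2*(-3 + 1))*102)*89 = (-½/(-2)*102)*89 = (-½*(-½)*102)*89 = ((¼)*102)*89 = (51/2)*89 = 4539/2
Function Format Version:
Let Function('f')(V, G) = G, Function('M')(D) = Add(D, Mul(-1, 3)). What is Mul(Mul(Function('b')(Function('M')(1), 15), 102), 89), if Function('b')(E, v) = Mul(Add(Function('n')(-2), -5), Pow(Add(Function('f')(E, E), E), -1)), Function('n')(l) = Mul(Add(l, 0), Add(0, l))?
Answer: Rational(4539, 2) ≈ 2269.5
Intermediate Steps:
Function('M')(D) = Add(-3, D) (Function('M')(D) = Add(D, -3) = Add(-3, D))
Function('n')(l) = Pow(l, 2) (Function('n')(l) = Mul(l, l) = Pow(l, 2))
Function('b')(E, v) = Mul(Rational(-1, 2), Pow(E, -1)) (Function('b')(E, v) = Mul(Add(Pow(-2, 2), -5), Pow(Add(E, E), -1)) = Mul(Add(4, -5), Pow(Mul(2, E), -1)) = Mul(-1, Mul(Rational(1, 2), Pow(E, -1))) = Mul(Rational(-1, 2), Pow(E, -1)))
Mul(Mul(Function('b')(Function('M')(1), 15), 102), 89) = Mul(Mul(Mul(Rational(-1, 2), Pow(Add(-3, 1), -1)), 102), 89) = Mul(Mul(Mul(Rational(-1, 2), Pow(-2, -1)), 102), 89) = Mul(Mul(Mul(Rational(-1, 2), Rational(-1, 2)), 102), 89) = Mul(Mul(Rational(1, 4), 102), 89) = Mul(Rational(51, 2), 89) = Rational(4539, 2)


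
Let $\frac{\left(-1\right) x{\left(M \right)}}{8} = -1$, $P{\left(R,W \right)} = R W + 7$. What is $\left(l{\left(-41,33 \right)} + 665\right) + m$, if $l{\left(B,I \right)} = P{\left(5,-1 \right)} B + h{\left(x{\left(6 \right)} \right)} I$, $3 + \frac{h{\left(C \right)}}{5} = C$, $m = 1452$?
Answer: $2860$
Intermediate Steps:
$P{\left(R,W \right)} = 7 + R W$
$x{\left(M \right)} = 8$ ($x{\left(M \right)} = \left(-8\right) \left(-1\right) = 8$)
$h{\left(C \right)} = -15 + 5 C$
$l{\left(B,I \right)} = 2 B + 25 I$ ($l{\left(B,I \right)} = \left(7 + 5 \left(-1\right)\right) B + \left(-15 + 5 \cdot 8\right) I = \left(7 - 5\right) B + \left(-15 + 40\right) I = 2 B + 25 I$)
$\left(l{\left(-41,33 \right)} + 665\right) + m = \left(\left(2 \left(-41\right) + 25 \cdot 33\right) + 665\right) + 1452 = \left(\left(-82 + 825\right) + 665\right) + 1452 = \left(743 + 665\right) + 1452 = 1408 + 1452 = 2860$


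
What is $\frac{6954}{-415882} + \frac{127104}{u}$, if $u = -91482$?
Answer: $- \frac{4458035963}{3170476427} \approx -1.4061$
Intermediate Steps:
$\frac{6954}{-415882} + \frac{127104}{u} = \frac{6954}{-415882} + \frac{127104}{-91482} = 6954 \left(- \frac{1}{415882}\right) + 127104 \left(- \frac{1}{91482}\right) = - \frac{3477}{207941} - \frac{21184}{15247} = - \frac{4458035963}{3170476427}$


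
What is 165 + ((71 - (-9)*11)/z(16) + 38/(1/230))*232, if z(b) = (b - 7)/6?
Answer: 6162415/3 ≈ 2.0541e+6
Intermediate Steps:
z(b) = -7/6 + b/6 (z(b) = (-7 + b)*(⅙) = -7/6 + b/6)
165 + ((71 - (-9)*11)/z(16) + 38/(1/230))*232 = 165 + ((71 - (-9)*11)/(-7/6 + (⅙)*16) + 38/(1/230))*232 = 165 + ((71 - 1*(-99))/(-7/6 + 8/3) + 38/(1/230))*232 = 165 + ((71 + 99)/(3/2) + 38*230)*232 = 165 + (170*(⅔) + 8740)*232 = 165 + (340/3 + 8740)*232 = 165 + (26560/3)*232 = 165 + 6161920/3 = 6162415/3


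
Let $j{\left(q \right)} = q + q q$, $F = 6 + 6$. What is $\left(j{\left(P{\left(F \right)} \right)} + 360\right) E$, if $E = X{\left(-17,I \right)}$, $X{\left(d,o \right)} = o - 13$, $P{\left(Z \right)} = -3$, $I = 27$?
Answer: $5124$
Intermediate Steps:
$F = 12$
$j{\left(q \right)} = q + q^{2}$
$X{\left(d,o \right)} = -13 + o$
$E = 14$ ($E = -13 + 27 = 14$)
$\left(j{\left(P{\left(F \right)} \right)} + 360\right) E = \left(- 3 \left(1 - 3\right) + 360\right) 14 = \left(\left(-3\right) \left(-2\right) + 360\right) 14 = \left(6 + 360\right) 14 = 366 \cdot 14 = 5124$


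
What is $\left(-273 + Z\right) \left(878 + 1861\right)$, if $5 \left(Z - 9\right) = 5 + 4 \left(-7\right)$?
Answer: $- \frac{3678477}{5} \approx -7.357 \cdot 10^{5}$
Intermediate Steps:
$Z = \frac{22}{5}$ ($Z = 9 + \frac{5 + 4 \left(-7\right)}{5} = 9 + \frac{5 - 28}{5} = 9 + \frac{1}{5} \left(-23\right) = 9 - \frac{23}{5} = \frac{22}{5} \approx 4.4$)
$\left(-273 + Z\right) \left(878 + 1861\right) = \left(-273 + \frac{22}{5}\right) \left(878 + 1861\right) = \left(- \frac{1343}{5}\right) 2739 = - \frac{3678477}{5}$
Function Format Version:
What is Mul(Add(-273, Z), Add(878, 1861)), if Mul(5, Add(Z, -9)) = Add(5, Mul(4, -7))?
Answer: Rational(-3678477, 5) ≈ -7.3570e+5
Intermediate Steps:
Z = Rational(22, 5) (Z = Add(9, Mul(Rational(1, 5), Add(5, Mul(4, -7)))) = Add(9, Mul(Rational(1, 5), Add(5, -28))) = Add(9, Mul(Rational(1, 5), -23)) = Add(9, Rational(-23, 5)) = Rational(22, 5) ≈ 4.4000)
Mul(Add(-273, Z), Add(878, 1861)) = Mul(Add(-273, Rational(22, 5)), Add(878, 1861)) = Mul(Rational(-1343, 5), 2739) = Rational(-3678477, 5)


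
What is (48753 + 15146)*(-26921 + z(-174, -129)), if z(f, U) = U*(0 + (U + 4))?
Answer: -689853604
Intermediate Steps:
z(f, U) = U*(4 + U) (z(f, U) = U*(0 + (4 + U)) = U*(4 + U))
(48753 + 15146)*(-26921 + z(-174, -129)) = (48753 + 15146)*(-26921 - 129*(4 - 129)) = 63899*(-26921 - 129*(-125)) = 63899*(-26921 + 16125) = 63899*(-10796) = -689853604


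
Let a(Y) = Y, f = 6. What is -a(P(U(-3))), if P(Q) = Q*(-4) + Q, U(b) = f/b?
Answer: -6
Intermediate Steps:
U(b) = 6/b
P(Q) = -3*Q (P(Q) = -4*Q + Q = -3*Q)
-a(P(U(-3))) = -(-3)*6/(-3) = -(-3)*6*(-⅓) = -(-3)*(-2) = -1*6 = -6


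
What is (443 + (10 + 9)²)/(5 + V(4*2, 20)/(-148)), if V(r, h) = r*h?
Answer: 29748/145 ≈ 205.16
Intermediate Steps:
V(r, h) = h*r
(443 + (10 + 9)²)/(5 + V(4*2, 20)/(-148)) = (443 + (10 + 9)²)/(5 + (20*(4*2))/(-148)) = (443 + 19²)/(5 + (20*8)*(-1/148)) = (443 + 361)/(5 + 160*(-1/148)) = 804/(5 - 40/37) = 804/(145/37) = 804*(37/145) = 29748/145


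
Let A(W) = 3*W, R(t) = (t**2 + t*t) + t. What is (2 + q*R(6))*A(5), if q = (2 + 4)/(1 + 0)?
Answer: 7050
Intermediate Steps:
R(t) = t + 2*t**2 (R(t) = (t**2 + t**2) + t = 2*t**2 + t = t + 2*t**2)
q = 6 (q = 6/1 = 6*1 = 6)
(2 + q*R(6))*A(5) = (2 + 6*(6*(1 + 2*6)))*(3*5) = (2 + 6*(6*(1 + 12)))*15 = (2 + 6*(6*13))*15 = (2 + 6*78)*15 = (2 + 468)*15 = 470*15 = 7050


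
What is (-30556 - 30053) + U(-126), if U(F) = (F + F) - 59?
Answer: -60920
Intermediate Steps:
U(F) = -59 + 2*F (U(F) = 2*F - 59 = -59 + 2*F)
(-30556 - 30053) + U(-126) = (-30556 - 30053) + (-59 + 2*(-126)) = -60609 + (-59 - 252) = -60609 - 311 = -60920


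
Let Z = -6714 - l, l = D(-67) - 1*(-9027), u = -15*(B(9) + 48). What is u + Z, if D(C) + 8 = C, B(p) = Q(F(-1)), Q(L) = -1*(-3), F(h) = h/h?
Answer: -16431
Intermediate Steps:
F(h) = 1
Q(L) = 3
B(p) = 3
D(C) = -8 + C
u = -765 (u = -15*(3 + 48) = -15*51 = -765)
l = 8952 (l = (-8 - 67) - 1*(-9027) = -75 + 9027 = 8952)
Z = -15666 (Z = -6714 - 1*8952 = -6714 - 8952 = -15666)
u + Z = -765 - 15666 = -16431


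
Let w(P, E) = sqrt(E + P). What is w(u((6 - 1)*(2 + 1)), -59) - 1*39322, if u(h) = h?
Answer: -39322 + 2*I*sqrt(11) ≈ -39322.0 + 6.6332*I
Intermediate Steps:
w(u((6 - 1)*(2 + 1)), -59) - 1*39322 = sqrt(-59 + (6 - 1)*(2 + 1)) - 1*39322 = sqrt(-59 + 5*3) - 39322 = sqrt(-59 + 15) - 39322 = sqrt(-44) - 39322 = 2*I*sqrt(11) - 39322 = -39322 + 2*I*sqrt(11)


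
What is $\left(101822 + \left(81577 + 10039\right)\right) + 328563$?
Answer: $522001$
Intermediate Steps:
$\left(101822 + \left(81577 + 10039\right)\right) + 328563 = \left(101822 + 91616\right) + 328563 = 193438 + 328563 = 522001$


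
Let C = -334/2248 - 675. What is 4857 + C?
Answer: 4700401/1124 ≈ 4181.9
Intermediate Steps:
C = -758867/1124 (C = -334*1/2248 - 675 = -167/1124 - 675 = -758867/1124 ≈ -675.15)
4857 + C = 4857 - 758867/1124 = 4700401/1124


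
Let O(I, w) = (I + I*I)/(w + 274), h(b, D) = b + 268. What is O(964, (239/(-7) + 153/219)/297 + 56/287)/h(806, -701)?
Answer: 482374462185/152639021198 ≈ 3.1602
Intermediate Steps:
h(b, D) = 268 + b
O(I, w) = (I + I²)/(274 + w)
O(964, (239/(-7) + 153/219)/297 + 56/287)/h(806, -701) = (964*(1 + 964)/(274 + ((239/(-7) + 153/219)/297 + 56/287)))/(268 + 806) = (964*965/(274 + ((239*(-⅐) + 153*(1/219))*(1/297) + 56*(1/287))))/1074 = (964*965/(274 + ((-239/7 + 51/73)*(1/297) + 8/41)))*(1/1074) = (964*965/(274 + (-17090/511*1/297 + 8/41)))*(1/1074) = (964*965/(274 + (-17090/151767 + 8/41)))*(1/1074) = (964*965/(274 + 513446/6222447))*(1/1074) = (964*965/(1705463924/6222447))*(1/1074) = (964*(6222447/1705463924)*965)*(1/1074) = (1447123386555/426365981)*(1/1074) = 482374462185/152639021198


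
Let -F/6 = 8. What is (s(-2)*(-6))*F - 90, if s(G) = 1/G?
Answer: -234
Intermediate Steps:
F = -48 (F = -6*8 = -48)
(s(-2)*(-6))*F - 90 = (-6/(-2))*(-48) - 90 = -½*(-6)*(-48) - 90 = 3*(-48) - 90 = -144 - 90 = -234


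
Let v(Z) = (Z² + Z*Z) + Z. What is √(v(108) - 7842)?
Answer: √15594 ≈ 124.88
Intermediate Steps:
v(Z) = Z + 2*Z² (v(Z) = (Z² + Z²) + Z = 2*Z² + Z = Z + 2*Z²)
√(v(108) - 7842) = √(108*(1 + 2*108) - 7842) = √(108*(1 + 216) - 7842) = √(108*217 - 7842) = √(23436 - 7842) = √15594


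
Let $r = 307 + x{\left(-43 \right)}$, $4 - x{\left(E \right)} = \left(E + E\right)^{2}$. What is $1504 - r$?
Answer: $8589$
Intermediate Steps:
$x{\left(E \right)} = 4 - 4 E^{2}$ ($x{\left(E \right)} = 4 - \left(E + E\right)^{2} = 4 - \left(2 E\right)^{2} = 4 - 4 E^{2}$)
$r = -7085$ ($r = 307 + \left(4 - 4 \left(-43\right)^{2}\right) = 307 + \left(4 - 7396\right) = 307 - 7392 = -7085$)
$1504 - r = 1504 - -7085 = 1504 + 7085 = 8589$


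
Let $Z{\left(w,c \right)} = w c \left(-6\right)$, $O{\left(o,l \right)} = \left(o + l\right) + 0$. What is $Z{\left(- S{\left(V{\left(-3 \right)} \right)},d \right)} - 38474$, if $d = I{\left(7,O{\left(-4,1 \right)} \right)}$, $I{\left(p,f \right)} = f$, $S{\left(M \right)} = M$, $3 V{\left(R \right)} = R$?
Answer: $-38456$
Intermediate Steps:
$V{\left(R \right)} = \frac{R}{3}$
$O{\left(o,l \right)} = l + o$ ($O{\left(o,l \right)} = \left(l + o\right) + 0 = l + o$)
$d = -3$ ($d = 1 - 4 = -3$)
$Z{\left(w,c \right)} = - 6 c w$ ($Z{\left(w,c \right)} = c w \left(-6\right) = - 6 c w$)
$Z{\left(- S{\left(V{\left(-3 \right)} \right)},d \right)} - 38474 = \left(-6\right) \left(-3\right) \left(- \frac{-3}{3}\right) - 38474 = \left(-6\right) \left(-3\right) \left(\left(-1\right) \left(-1\right)\right) - 38474 = \left(-6\right) \left(-3\right) 1 - 38474 = 18 - 38474 = -38456$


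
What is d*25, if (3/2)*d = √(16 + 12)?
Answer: 100*√7/3 ≈ 88.192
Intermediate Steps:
d = 4*√7/3 (d = 2*√(16 + 12)/3 = 2*√28/3 = 2*(2*√7)/3 = 4*√7/3 ≈ 3.5277)
d*25 = (4*√7/3)*25 = 100*√7/3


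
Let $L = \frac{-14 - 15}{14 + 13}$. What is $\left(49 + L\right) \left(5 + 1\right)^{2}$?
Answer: $\frac{5176}{3} \approx 1725.3$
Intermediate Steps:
$L = - \frac{29}{27} \approx -1.0741$
$\left(49 + L\right) \left(5 + 1\right)^{2} = \left(49 - \frac{29}{27}\right) \left(5 + 1\right)^{2} = \frac{1294 \cdot 6^{2}}{27} = \frac{1294}{27} \cdot 36 = \frac{5176}{3}$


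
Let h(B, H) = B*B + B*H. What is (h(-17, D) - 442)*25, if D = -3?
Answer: -2550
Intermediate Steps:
h(B, H) = B² + B*H
(h(-17, D) - 442)*25 = (-17*(-17 - 3) - 442)*25 = (-17*(-20) - 442)*25 = (340 - 442)*25 = -102*25 = -2550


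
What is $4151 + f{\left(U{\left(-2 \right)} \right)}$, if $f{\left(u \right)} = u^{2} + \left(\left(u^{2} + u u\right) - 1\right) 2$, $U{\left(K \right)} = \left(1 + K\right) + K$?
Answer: $4194$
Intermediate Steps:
$U{\left(K \right)} = 1 + 2 K$
$f{\left(u \right)} = -2 + 5 u^{2}$ ($f{\left(u \right)} = u^{2} + \left(\left(u^{2} + u^{2}\right) - 1\right) 2 = u^{2} + \left(2 u^{2} - 1\right) 2 = u^{2} + \left(-1 + 2 u^{2}\right) 2 = u^{2} + \left(-2 + 4 u^{2}\right) = -2 + 5 u^{2}$)
$4151 + f{\left(U{\left(-2 \right)} \right)} = 4151 - \left(2 - 5 \left(1 + 2 \left(-2\right)\right)^{2}\right) = 4151 - \left(2 - 5 \left(1 - 4\right)^{2}\right) = 4151 - \left(2 - 5 \left(-3\right)^{2}\right) = 4151 + \left(-2 + 5 \cdot 9\right) = 4151 + \left(-2 + 45\right) = 4151 + 43 = 4194$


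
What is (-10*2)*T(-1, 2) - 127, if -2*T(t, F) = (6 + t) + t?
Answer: -87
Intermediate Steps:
T(t, F) = -3 - t (T(t, F) = -((6 + t) + t)/2 = -(6 + 2*t)/2 = -3 - t)
(-10*2)*T(-1, 2) - 127 = (-10*2)*(-3 - 1*(-1)) - 127 = -20*(-3 + 1) - 127 = -20*(-2) - 127 = 40 - 127 = -87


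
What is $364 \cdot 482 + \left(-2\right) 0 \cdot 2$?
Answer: $175448$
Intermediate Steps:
$364 \cdot 482 + \left(-2\right) 0 \cdot 2 = 175448 + 0 \cdot 2 = 175448 + 0 = 175448$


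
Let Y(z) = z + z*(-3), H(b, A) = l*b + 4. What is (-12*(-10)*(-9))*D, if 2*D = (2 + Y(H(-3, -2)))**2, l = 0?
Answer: -19440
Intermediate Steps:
H(b, A) = 4 (H(b, A) = 0*b + 4 = 0 + 4 = 4)
Y(z) = -2*z (Y(z) = z - 3*z = -2*z)
D = 18 (D = (2 - 2*4)**2/2 = (2 - 8)**2/2 = (1/2)*(-6)**2 = (1/2)*36 = 18)
(-12*(-10)*(-9))*D = (-12*(-10)*(-9))*18 = (120*(-9))*18 = -1080*18 = -19440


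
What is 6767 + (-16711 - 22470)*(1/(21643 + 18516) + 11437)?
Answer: -17995502145651/40159 ≈ -4.4811e+8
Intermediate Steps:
6767 + (-16711 - 22470)*(1/(21643 + 18516) + 11437) = 6767 - 39181*(1/40159 + 11437) = 6767 - 39181*459298484/40159 = 6767 - 17995773901604/40159 = -17995502145651/40159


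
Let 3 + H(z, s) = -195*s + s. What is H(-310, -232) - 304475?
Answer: -259470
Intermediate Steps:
H(z, s) = -3 - 194*s (H(z, s) = -3 + (-195*s + s) = -3 - 194*s)
H(-310, -232) - 304475 = (-3 - 194*(-232)) - 304475 = (-3 + 45008) - 304475 = 45005 - 304475 = -259470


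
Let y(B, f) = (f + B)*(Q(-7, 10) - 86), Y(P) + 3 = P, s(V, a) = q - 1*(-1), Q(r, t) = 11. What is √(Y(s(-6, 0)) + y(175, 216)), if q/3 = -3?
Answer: 2*I*√7334 ≈ 171.28*I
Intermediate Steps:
q = -9 (q = 3*(-3) = -9)
s(V, a) = -8 (s(V, a) = -9 - 1*(-1) = -9 + 1 = -8)
Y(P) = -3 + P
y(B, f) = -75*B - 75*f (y(B, f) = (f + B)*(11 - 86) = (B + f)*(-75) = -75*B - 75*f)
√(Y(s(-6, 0)) + y(175, 216)) = √((-3 - 8) + (-75*175 - 75*216)) = √(-11 + (-13125 - 16200)) = √(-11 - 29325) = √(-29336) = 2*I*√7334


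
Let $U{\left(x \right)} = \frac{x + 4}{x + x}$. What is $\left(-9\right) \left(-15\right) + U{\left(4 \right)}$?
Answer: $136$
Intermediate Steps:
$U{\left(x \right)} = \frac{4 + x}{2 x}$
$\left(-9\right) \left(-15\right) + U{\left(4 \right)} = \left(-9\right) \left(-15\right) + \frac{4 + 4}{2 \cdot 4} = 135 + \frac{1}{2} \cdot \frac{1}{4} \cdot 8 = 135 + 1 = 136$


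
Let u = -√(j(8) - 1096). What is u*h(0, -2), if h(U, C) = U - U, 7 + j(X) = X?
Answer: 0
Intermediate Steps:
j(X) = -7 + X
h(U, C) = 0
u = -I*√1095 (u = -√((-7 + 8) - 1096) = -√(1 - 1096) = -√(-1095) = -I*√1095 ≈ -33.091*I)
u*h(0, -2) = -I*√1095*0 = 0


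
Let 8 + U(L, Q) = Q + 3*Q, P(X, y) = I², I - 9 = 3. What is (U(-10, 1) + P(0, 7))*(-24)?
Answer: -3360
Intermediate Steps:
I = 12 (I = 9 + 3 = 12)
P(X, y) = 144 (P(X, y) = 12² = 144)
U(L, Q) = -8 + 4*Q (U(L, Q) = -8 + (Q + 3*Q) = -8 + 4*Q)
(U(-10, 1) + P(0, 7))*(-24) = ((-8 + 4*1) + 144)*(-24) = ((-8 + 4) + 144)*(-24) = (-4 + 144)*(-24) = 140*(-24) = -3360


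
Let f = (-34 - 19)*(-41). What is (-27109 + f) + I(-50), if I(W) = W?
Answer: -24986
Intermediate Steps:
f = 2173 (f = -53*(-41) = 2173)
(-27109 + f) + I(-50) = (-27109 + 2173) - 50 = -24936 - 50 = -24986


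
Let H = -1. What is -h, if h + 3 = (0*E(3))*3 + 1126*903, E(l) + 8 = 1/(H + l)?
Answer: -1016775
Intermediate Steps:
E(l) = -8 + 1/(-1 + l)
h = 1016775 (h = -3 + ((0*((9 - 8*3)/(-1 + 3)))*3 + 1126*903) = -3 + ((0*((9 - 24)/2))*3 + 1016778) = -3 + ((0*((½)*(-15)))*3 + 1016778) = -3 + ((0*(-15/2))*3 + 1016778) = -3 + (0*3 + 1016778) = -3 + (0 + 1016778) = -3 + 1016778 = 1016775)
-h = -1*1016775 = -1016775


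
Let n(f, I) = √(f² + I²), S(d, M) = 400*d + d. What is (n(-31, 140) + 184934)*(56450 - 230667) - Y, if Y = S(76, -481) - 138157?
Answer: -32218538997 - 174217*√20561 ≈ -3.2244e+10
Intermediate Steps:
S(d, M) = 401*d
n(f, I) = √(I² + f²)
Y = -107681 (Y = 401*76 - 138157 = 30476 - 138157 = -107681)
(n(-31, 140) + 184934)*(56450 - 230667) - Y = (√(140² + (-31)²) + 184934)*(56450 - 230667) - 1*(-107681) = (√(19600 + 961) + 184934)*(-174217) + 107681 = (√20561 + 184934)*(-174217) + 107681 = (184934 + √20561)*(-174217) + 107681 = (-32218646678 - 174217*√20561) + 107681 = -32218538997 - 174217*√20561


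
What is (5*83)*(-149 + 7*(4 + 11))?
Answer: -18260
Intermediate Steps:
(5*83)*(-149 + 7*(4 + 11)) = 415*(-149 + 7*15) = 415*(-149 + 105) = 415*(-44) = -18260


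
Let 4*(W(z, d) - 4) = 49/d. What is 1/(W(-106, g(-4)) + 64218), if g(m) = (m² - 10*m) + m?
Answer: 208/13358225 ≈ 1.5571e-5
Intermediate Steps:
g(m) = m² - 9*m
W(z, d) = 4 + 49/(4*d) (W(z, d) = 4 + (49/d)/4 = 4 + 49/(4*d))
1/(W(-106, g(-4)) + 64218) = 1/((4 + 49/(4*((-4*(-9 - 4))))) + 64218) = 1/((4 + 49/(4*((-4*(-13))))) + 64218) = 1/((4 + (49/4)/52) + 64218) = 1/((4 + (49/4)*(1/52)) + 64218) = 1/((4 + 49/208) + 64218) = 1/(881/208 + 64218) = 1/(13358225/208) = 208/13358225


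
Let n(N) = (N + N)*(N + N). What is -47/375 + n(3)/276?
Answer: 44/8625 ≈ 0.0051014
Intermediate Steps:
n(N) = 4*N² (n(N) = (2*N)*(2*N) = 4*N²)
-47/375 + n(3)/276 = -47/375 + (4*3²)/276 = -47*1/375 + (4*9)*(1/276) = -47/375 + 36*(1/276) = -47/375 + 3/23 = 44/8625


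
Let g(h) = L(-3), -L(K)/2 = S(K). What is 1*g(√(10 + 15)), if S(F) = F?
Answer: 6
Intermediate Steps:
L(K) = -2*K
g(h) = 6 (g(h) = -2*(-3) = 6)
1*g(√(10 + 15)) = 1*6 = 6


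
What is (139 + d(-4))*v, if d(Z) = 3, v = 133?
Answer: 18886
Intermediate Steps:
(139 + d(-4))*v = (139 + 3)*133 = 142*133 = 18886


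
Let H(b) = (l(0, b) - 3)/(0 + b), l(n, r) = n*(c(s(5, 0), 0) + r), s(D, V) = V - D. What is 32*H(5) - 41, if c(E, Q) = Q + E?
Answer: -301/5 ≈ -60.200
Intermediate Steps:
c(E, Q) = E + Q
l(n, r) = n*(-5 + r) (l(n, r) = n*(((0 - 1*5) + 0) + r) = n*(((0 - 5) + 0) + r) = n*((-5 + 0) + r) = n*(-5 + r))
H(b) = -3/b (H(b) = (0*(-5 + b) - 3)/(0 + b) = (0 - 3)/b = -3/b)
32*H(5) - 41 = 32*(-3/5) - 41 = -96/5 - 41 = -301/5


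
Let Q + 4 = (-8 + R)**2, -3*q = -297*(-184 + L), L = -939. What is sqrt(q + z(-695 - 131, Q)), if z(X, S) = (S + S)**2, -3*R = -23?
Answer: I*sqrt(9000437)/9 ≈ 333.34*I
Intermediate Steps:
R = 23/3 (R = -1/3*(-23) = 23/3 ≈ 7.6667)
q = -111177 (q = -(-99)*(-184 - 939) = -(-99)*(-1123) = -1/3*333531 = -111177)
Q = -35/9 (Q = -4 + (-8 + 23/3)**2 = -4 + (-1/3)**2 = -4 + 1/9 = -35/9 ≈ -3.8889)
z(X, S) = 4*S**2 (z(X, S) = (2*S)**2 = 4*S**2)
sqrt(q + z(-695 - 131, Q)) = sqrt(-111177 + 4*(-35/9)**2) = sqrt(-111177 + 4*(1225/81)) = sqrt(-111177 + 4900/81) = sqrt(-9000437/81) = I*sqrt(9000437)/9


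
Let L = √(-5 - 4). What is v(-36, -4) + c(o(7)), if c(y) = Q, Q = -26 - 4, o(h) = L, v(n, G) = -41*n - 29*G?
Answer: 1562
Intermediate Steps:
L = 3*I (L = √(-9) = 3*I ≈ 3.0*I)
o(h) = 3*I
Q = -30
c(y) = -30
v(-36, -4) + c(o(7)) = (-41*(-36) - 29*(-4)) - 30 = (1476 + 116) - 30 = 1592 - 30 = 1562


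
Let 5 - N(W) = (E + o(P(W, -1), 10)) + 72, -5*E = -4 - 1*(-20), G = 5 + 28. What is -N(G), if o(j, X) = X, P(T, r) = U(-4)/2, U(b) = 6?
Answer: 369/5 ≈ 73.800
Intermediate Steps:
G = 33
P(T, r) = 3 (P(T, r) = 6/2 = 6*(½) = 3)
E = -16/5 (E = -(-4 - 1*(-20))/5 = -(-4 + 20)/5 = -⅕*16 = -16/5 ≈ -3.2000)
N(W) = -369/5 (N(W) = 5 - ((-16/5 + 10) + 72) = 5 - (34/5 + 72) = 5 - 1*394/5 = 5 - 394/5 = -369/5)
-N(G) = -1*(-369/5) = 369/5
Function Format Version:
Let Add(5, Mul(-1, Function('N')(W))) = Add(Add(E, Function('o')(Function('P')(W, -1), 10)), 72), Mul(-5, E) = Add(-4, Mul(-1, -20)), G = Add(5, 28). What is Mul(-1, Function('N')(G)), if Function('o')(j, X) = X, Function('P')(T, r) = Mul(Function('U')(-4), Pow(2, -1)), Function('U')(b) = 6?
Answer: Rational(369, 5) ≈ 73.800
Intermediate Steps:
G = 33
Function('P')(T, r) = 3 (Function('P')(T, r) = Mul(6, Pow(2, -1)) = Mul(6, Rational(1, 2)) = 3)
E = Rational(-16, 5) (E = Mul(Rational(-1, 5), Add(-4, Mul(-1, -20))) = Mul(Rational(-1, 5), Add(-4, 20)) = Mul(Rational(-1, 5), 16) = Rational(-16, 5) ≈ -3.2000)
Function('N')(W) = Rational(-369, 5) (Function('N')(W) = Add(5, Mul(-1, Add(Add(Rational(-16, 5), 10), 72))) = Add(5, Mul(-1, Add(Rational(34, 5), 72))) = Add(5, Mul(-1, Rational(394, 5))) = Add(5, Rational(-394, 5)) = Rational(-369, 5))
Mul(-1, Function('N')(G)) = Mul(-1, Rational(-369, 5)) = Rational(369, 5)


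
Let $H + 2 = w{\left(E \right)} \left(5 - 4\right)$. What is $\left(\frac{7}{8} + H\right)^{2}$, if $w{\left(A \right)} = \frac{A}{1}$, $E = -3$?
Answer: $\frac{1089}{64} \approx 17.016$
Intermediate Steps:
$w{\left(A \right)} = A$ ($w{\left(A \right)} = A 1 = A$)
$H = -5$ ($H = -2 - 3 \left(5 - 4\right) = -2 - 3 = -5$)
$\left(\frac{7}{8} + H\right)^{2} = \left(\frac{7}{8} - 5\right)^{2} = \left(- \frac{33}{8}\right)^{2} = \frac{1089}{64}$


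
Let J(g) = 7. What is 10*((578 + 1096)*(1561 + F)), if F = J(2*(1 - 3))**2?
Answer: 26951400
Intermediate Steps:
F = 49 (F = 7**2 = 49)
10*((578 + 1096)*(1561 + F)) = 10*((578 + 1096)*(1561 + 49)) = 10*(1674*1610) = 10*2695140 = 26951400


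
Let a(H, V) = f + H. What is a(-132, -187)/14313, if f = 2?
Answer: -10/1101 ≈ -0.0090826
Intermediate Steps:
a(H, V) = 2 + H
a(-132, -187)/14313 = (2 - 132)/14313 = -130*1/14313 = -10/1101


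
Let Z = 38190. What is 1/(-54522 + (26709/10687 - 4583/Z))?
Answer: -408136530/22251448850471 ≈ -1.8342e-5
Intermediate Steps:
1/(-54522 + (26709/10687 - 4583/Z)) = 1/(-54522 + (26709/10687 - 4583/38190)) = 1/(-54522 + 971038189/408136530) = 1/(-22251448850471/408136530) = -408136530/22251448850471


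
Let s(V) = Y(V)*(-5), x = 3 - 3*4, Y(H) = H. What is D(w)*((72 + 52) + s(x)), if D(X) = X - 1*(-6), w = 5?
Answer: 1859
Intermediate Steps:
D(X) = 6 + X (D(X) = X + 6 = 6 + X)
x = -9 (x = 3 - 12 = -9)
s(V) = -5*V (s(V) = V*(-5) = -5*V)
D(w)*((72 + 52) + s(x)) = (6 + 5)*((72 + 52) - 5*(-9)) = 11*(124 + 45) = 11*169 = 1859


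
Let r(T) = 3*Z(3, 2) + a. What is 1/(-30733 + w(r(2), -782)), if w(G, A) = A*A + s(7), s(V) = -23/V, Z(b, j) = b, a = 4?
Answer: 7/4065514 ≈ 1.7218e-6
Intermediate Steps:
r(T) = 13 (r(T) = 3*3 + 4 = 9 + 4 = 13)
w(G, A) = -23/7 + A² (w(G, A) = A*A - 23/7 = A² - 23*⅐ = A² - 23/7 = -23/7 + A²)
1/(-30733 + w(r(2), -782)) = 1/(-30733 + (-23/7 + (-782)²)) = 1/(-30733 + (-23/7 + 611524)) = 1/(-30733 + 4280645/7) = 1/(4065514/7) = 7/4065514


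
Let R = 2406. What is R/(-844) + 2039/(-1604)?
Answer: -1395035/338444 ≈ -4.1219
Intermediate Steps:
R/(-844) + 2039/(-1604) = 2406/(-844) + 2039/(-1604) = 2406*(-1/844) + 2039*(-1/1604) = -1203/422 - 2039/1604 = -1395035/338444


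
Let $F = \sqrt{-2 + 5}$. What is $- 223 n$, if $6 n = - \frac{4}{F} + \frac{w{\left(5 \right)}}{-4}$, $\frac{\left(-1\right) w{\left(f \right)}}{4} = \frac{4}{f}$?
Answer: $- \frac{446}{15} + \frac{446 \sqrt{3}}{9} \approx 56.099$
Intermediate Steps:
$w{\left(f \right)} = - \frac{16}{f}$ ($w{\left(f \right)} = - 4 \frac{4}{f} = - \frac{16}{f}$)
$F = \sqrt{3} \approx 1.732$
$n = \frac{2}{15} - \frac{2 \sqrt{3}}{9}$ ($n = \frac{- \frac{4}{\sqrt{3}} + \frac{\left(-16\right) \frac{1}{5}}{-4}}{6} = \frac{- 4 \frac{\sqrt{3}}{3} + \left(-16\right) \frac{1}{5} \left(- \frac{1}{4}\right)}{6} = \frac{- \frac{4 \sqrt{3}}{3} - - \frac{4}{5}}{6} = \frac{- \frac{4 \sqrt{3}}{3} + \frac{4}{5}}{6} = \frac{\frac{4}{5} - \frac{4 \sqrt{3}}{3}}{6} = \frac{2}{15} - \frac{2 \sqrt{3}}{9} \approx -0.25157$)
$- 223 n = - 223 \left(\frac{2}{15} - \frac{2 \sqrt{3}}{9}\right) = - \frac{446}{15} + \frac{446 \sqrt{3}}{9}$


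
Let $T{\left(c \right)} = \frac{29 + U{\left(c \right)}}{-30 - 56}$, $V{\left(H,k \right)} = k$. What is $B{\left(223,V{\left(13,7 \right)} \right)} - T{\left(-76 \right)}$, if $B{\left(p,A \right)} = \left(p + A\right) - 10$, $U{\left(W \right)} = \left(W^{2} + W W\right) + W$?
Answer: $\frac{30425}{86} \approx 353.78$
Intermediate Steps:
$U{\left(W \right)} = W + 2 W^{2}$ ($U{\left(W \right)} = \left(W^{2} + W^{2}\right) + W = 2 W^{2} + W = W + 2 W^{2}$)
$T{\left(c \right)} = - \frac{29}{86} - \frac{c \left(1 + 2 c\right)}{86}$ ($T{\left(c \right)} = \frac{29 + c \left(1 + 2 c\right)}{-30 - 56} = \frac{29 + c \left(1 + 2 c\right)}{-86} = \left(29 + c \left(1 + 2 c\right)\right) \left(- \frac{1}{86}\right) = - \frac{29}{86} - \frac{c \left(1 + 2 c\right)}{86}$)
$B{\left(p,A \right)} = -10 + A + p$ ($B{\left(p,A \right)} = \left(A + p\right) - 10 = -10 + A + p$)
$B{\left(223,V{\left(13,7 \right)} \right)} - T{\left(-76 \right)} = \left(-10 + 7 + 223\right) - \left(- \frac{29}{86} - - \frac{38 \left(1 + 2 \left(-76\right)\right)}{43}\right) = 220 - \left(- \frac{29}{86} - - \frac{38 \left(1 - 152\right)}{43}\right) = 220 - \left(- \frac{29}{86} - \left(- \frac{38}{43}\right) \left(-151\right)\right) = 220 - \left(- \frac{29}{86} - \frac{5738}{43}\right) = 220 - - \frac{11505}{86} = 220 + \frac{11505}{86} = \frac{30425}{86}$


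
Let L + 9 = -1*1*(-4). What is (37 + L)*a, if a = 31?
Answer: 992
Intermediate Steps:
L = -5 (L = -9 - 1*1*(-4) = -9 - 1*(-4) = -9 + 4 = -5)
(37 + L)*a = (37 - 5)*31 = 32*31 = 992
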